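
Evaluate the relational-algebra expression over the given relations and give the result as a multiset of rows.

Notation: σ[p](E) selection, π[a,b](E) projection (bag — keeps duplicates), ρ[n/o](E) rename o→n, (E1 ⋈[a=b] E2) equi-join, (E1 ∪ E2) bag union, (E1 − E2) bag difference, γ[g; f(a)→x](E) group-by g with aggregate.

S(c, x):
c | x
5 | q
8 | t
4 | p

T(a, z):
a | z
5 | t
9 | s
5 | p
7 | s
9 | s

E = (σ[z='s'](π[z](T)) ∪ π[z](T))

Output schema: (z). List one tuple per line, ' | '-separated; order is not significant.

Subexpression sizes:
  T → 5
  π[z](T) → 5
  σ[z='s'](π[z](T)) → 3
  T → 5
  π[z](T) → 5
  (σ[z='s'](π[z](T)) ∪ π[z](T)) → 8

== RESULT ==
z
p
s
s
s
s
s
s
t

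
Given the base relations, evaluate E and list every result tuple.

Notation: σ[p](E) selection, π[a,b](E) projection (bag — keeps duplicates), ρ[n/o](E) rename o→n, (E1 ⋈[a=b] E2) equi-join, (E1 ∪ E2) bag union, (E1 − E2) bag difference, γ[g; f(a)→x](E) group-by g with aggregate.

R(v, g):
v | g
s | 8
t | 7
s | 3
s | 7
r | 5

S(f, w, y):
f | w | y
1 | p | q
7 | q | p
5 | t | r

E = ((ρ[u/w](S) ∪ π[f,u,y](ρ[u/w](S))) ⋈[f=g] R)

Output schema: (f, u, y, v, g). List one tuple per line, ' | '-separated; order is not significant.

Per-node cardinality:
  S → 3
  ρ[u/w](S) → 3
  S → 3
  ρ[u/w](S) → 3
  π[f,u,y](ρ[u/w](S)) → 3
  (ρ[u/w](S) ∪ π[f,u,y](ρ[u/w](S))) → 6
  R → 5
  ((ρ[u/w](S) ∪ π[f,u,y](ρ[u/w](S))) ⋈[f=g] R) → 6

== RESULT ==
f | u | y | v | g
5 | t | r | r | 5
5 | t | r | r | 5
7 | q | p | s | 7
7 | q | p | s | 7
7 | q | p | t | 7
7 | q | p | t | 7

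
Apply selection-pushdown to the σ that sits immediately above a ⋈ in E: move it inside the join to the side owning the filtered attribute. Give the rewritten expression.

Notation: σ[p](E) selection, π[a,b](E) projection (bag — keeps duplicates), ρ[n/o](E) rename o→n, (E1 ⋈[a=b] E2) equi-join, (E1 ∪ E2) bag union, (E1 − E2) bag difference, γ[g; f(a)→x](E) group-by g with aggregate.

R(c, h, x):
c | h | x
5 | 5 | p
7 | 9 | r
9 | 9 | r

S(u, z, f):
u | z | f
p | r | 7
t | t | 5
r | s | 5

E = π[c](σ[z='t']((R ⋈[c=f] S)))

σ filters on z, owned by the right side.
E' = π[c]((R ⋈[c=f] σ[z='t'](S)))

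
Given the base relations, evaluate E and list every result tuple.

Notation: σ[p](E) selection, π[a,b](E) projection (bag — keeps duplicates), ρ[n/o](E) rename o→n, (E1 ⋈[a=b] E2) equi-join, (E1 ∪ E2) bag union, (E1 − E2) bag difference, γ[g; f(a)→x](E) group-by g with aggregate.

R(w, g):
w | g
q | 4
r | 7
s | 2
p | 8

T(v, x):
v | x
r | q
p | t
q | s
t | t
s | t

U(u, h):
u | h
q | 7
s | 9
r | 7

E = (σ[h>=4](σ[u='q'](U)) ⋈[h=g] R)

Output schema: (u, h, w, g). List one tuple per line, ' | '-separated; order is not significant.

Per-node cardinality:
  U → 3
  σ[u='q'](U) → 1
  σ[h>=4](σ[u='q'](U)) → 1
  R → 4
  (σ[h>=4](σ[u='q'](U)) ⋈[h=g] R) → 1

== RESULT ==
u | h | w | g
q | 7 | r | 7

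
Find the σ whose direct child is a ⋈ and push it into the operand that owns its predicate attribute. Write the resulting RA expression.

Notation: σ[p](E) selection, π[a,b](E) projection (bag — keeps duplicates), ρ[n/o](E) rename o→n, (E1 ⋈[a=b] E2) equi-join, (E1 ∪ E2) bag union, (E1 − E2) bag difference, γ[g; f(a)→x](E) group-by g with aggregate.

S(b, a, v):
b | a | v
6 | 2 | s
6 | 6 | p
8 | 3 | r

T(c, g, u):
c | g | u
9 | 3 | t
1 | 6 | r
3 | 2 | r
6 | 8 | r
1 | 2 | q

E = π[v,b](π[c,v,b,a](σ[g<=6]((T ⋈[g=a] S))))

σ filters on g, owned by the left side.
E' = π[v,b](π[c,v,b,a]((σ[g<=6](T) ⋈[g=a] S)))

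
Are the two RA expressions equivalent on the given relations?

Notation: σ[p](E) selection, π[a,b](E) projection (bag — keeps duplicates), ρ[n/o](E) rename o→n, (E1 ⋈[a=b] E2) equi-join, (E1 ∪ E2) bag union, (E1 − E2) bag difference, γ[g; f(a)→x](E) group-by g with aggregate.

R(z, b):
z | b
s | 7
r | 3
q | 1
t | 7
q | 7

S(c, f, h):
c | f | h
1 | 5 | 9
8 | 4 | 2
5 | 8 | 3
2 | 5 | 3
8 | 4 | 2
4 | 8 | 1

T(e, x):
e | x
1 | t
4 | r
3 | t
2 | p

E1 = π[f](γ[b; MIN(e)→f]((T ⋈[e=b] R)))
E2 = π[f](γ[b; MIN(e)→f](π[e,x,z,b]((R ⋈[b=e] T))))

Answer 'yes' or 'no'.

E1 subexpression sizes:
  T → 4
  R → 5
  (T ⋈[e=b] R) → 2
  γ[b; MIN(e)→f]((T ⋈[e=b] R)) → 2
  π[f](γ[b; MIN(e)→f]((T ⋈[e=b] R))) → 2
E2 subexpression sizes:
  R → 5
  T → 4
  (R ⋈[b=e] T) → 2
  π[e,x,z,b]((R ⋈[b=e] T)) → 2
  γ[b; MIN(e)→f](π[e,x,z,b]((R ⋈[b=e] T))) → 2
  π[f](γ[b; MIN(e)→f](π[e,x,z,b]((R ⋈[b=e] T)))) → 2

E1 and E2 produce the same multiset:
f
1
3

yes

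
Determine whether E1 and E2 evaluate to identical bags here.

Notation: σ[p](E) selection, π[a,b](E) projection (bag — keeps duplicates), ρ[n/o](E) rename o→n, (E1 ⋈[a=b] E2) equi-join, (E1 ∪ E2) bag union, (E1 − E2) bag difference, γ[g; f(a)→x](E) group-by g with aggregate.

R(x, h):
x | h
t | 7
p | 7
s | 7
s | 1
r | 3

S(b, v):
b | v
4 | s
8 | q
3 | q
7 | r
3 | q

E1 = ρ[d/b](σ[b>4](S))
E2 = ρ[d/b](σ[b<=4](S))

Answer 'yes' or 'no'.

E1 per-node cardinality:
  S → 5
  σ[b>4](S) → 2
  ρ[d/b](σ[b>4](S)) → 2
E2 per-node cardinality:
  S → 5
  σ[b<=4](S) → 3
  ρ[d/b](σ[b<=4](S)) → 3

E1 result:
d | v
7 | r
8 | q
E2 result:
d | v
3 | q
3 | q
4 | s
Witness: (4, 's') appears 0× in E1 but 1× in E2.

no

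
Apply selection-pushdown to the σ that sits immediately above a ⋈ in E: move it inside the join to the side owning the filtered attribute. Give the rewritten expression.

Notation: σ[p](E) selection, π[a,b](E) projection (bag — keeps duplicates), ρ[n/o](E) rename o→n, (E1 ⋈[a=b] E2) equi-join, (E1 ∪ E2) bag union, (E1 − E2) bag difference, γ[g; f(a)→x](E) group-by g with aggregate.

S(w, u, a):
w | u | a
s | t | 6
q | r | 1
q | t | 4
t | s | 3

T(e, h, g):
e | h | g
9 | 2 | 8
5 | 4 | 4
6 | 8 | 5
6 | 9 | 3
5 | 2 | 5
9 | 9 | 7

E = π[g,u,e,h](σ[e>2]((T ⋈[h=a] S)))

σ filters on e, owned by the left side.
E' = π[g,u,e,h]((σ[e>2](T) ⋈[h=a] S))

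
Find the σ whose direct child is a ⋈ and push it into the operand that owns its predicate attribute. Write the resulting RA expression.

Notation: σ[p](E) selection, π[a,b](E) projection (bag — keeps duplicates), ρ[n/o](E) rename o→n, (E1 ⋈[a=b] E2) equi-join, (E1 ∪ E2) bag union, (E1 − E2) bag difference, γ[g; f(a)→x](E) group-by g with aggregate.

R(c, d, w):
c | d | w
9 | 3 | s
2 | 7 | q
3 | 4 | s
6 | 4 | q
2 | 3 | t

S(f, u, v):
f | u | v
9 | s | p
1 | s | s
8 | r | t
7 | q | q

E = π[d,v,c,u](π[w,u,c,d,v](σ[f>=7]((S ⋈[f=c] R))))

σ filters on f, owned by the left side.
E' = π[d,v,c,u](π[w,u,c,d,v]((σ[f>=7](S) ⋈[f=c] R)))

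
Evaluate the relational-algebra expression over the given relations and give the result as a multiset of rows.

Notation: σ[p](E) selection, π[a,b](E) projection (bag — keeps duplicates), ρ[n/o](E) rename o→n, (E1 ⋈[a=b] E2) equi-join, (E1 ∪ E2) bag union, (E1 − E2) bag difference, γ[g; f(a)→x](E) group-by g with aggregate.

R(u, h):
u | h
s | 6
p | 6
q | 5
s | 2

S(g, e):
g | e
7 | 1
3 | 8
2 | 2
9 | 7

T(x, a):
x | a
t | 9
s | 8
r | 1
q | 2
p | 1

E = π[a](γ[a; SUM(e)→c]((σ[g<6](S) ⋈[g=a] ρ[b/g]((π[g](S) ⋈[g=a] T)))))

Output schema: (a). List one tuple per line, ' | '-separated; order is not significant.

Per-node cardinality:
  S → 4
  σ[g<6](S) → 2
  S → 4
  π[g](S) → 4
  T → 5
  (π[g](S) ⋈[g=a] T) → 2
  ρ[b/g]((π[g](S) ⋈[g=a] T)) → 2
  (σ[g<6](S) ⋈[g=a] ρ[b/g]((π[g](S) ⋈[g=a] T))) → 1
  γ[a; SUM(e)→c]((σ[g<6](S) ⋈[g=a] ρ[b/g]((π[g](S) ⋈[g=a] T)))) → 1
  π[a](γ[a; SUM(e)→c]((σ[g<6](S) ⋈[g=a] ρ[b/g]((π[g](S) ⋈[g=a] T))))) → 1

== RESULT ==
a
2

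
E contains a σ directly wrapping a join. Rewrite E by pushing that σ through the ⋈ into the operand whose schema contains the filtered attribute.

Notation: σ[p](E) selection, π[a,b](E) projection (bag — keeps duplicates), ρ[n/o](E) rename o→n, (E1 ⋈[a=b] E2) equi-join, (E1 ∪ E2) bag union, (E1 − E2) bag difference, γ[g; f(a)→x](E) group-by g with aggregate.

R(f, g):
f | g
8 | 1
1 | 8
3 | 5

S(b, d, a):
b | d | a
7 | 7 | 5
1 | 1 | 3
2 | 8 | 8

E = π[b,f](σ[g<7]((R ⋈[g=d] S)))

σ filters on g, owned by the left side.
E' = π[b,f]((σ[g<7](R) ⋈[g=d] S))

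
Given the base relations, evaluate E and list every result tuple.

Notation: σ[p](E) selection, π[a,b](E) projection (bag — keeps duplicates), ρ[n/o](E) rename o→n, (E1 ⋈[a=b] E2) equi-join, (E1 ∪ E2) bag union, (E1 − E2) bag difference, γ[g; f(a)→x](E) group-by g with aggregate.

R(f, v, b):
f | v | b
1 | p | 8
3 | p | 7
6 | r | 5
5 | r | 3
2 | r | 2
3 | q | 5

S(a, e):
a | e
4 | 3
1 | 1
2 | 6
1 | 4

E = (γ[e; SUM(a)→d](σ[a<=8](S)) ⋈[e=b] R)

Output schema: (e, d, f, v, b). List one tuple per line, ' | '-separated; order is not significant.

Per-node cardinality:
  S → 4
  σ[a<=8](S) → 4
  γ[e; SUM(a)→d](σ[a<=8](S)) → 4
  R → 6
  (γ[e; SUM(a)→d](σ[a<=8](S)) ⋈[e=b] R) → 1

== RESULT ==
e | d | f | v | b
3 | 4 | 5 | r | 3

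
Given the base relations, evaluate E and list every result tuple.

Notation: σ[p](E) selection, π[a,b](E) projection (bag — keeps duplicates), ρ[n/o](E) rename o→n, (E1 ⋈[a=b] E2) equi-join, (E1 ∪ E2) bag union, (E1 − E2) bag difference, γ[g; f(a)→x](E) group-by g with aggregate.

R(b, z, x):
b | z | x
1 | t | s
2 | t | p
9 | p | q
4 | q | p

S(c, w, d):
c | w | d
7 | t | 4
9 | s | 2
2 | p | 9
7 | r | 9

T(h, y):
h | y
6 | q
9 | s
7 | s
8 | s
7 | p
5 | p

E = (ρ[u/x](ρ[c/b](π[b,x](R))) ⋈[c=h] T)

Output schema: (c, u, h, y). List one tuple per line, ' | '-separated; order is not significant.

Subexpression sizes:
  R → 4
  π[b,x](R) → 4
  ρ[c/b](π[b,x](R)) → 4
  ρ[u/x](ρ[c/b](π[b,x](R))) → 4
  T → 6
  (ρ[u/x](ρ[c/b](π[b,x](R))) ⋈[c=h] T) → 1

== RESULT ==
c | u | h | y
9 | q | 9 | s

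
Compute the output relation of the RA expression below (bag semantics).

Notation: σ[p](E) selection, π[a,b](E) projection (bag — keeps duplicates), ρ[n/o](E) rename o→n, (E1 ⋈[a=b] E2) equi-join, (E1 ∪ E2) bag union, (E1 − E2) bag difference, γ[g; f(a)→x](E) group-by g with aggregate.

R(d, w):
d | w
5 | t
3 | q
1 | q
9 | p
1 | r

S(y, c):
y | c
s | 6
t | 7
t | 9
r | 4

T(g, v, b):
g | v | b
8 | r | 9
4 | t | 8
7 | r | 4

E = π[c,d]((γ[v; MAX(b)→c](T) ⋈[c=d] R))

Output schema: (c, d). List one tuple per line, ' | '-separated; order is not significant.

Per-node cardinality:
  T → 3
  γ[v; MAX(b)→c](T) → 2
  R → 5
  (γ[v; MAX(b)→c](T) ⋈[c=d] R) → 1
  π[c,d]((γ[v; MAX(b)→c](T) ⋈[c=d] R)) → 1

== RESULT ==
c | d
9 | 9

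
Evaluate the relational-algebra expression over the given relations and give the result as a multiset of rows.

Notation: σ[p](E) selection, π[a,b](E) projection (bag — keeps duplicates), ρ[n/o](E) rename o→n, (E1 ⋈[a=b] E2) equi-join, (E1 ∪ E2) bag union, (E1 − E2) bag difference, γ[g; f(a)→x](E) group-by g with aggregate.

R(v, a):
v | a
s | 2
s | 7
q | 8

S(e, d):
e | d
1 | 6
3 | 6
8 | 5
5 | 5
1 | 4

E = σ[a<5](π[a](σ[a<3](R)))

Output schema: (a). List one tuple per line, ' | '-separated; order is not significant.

Row counts bottom-up:
  R → 3
  σ[a<3](R) → 1
  π[a](σ[a<3](R)) → 1
  σ[a<5](π[a](σ[a<3](R))) → 1

== RESULT ==
a
2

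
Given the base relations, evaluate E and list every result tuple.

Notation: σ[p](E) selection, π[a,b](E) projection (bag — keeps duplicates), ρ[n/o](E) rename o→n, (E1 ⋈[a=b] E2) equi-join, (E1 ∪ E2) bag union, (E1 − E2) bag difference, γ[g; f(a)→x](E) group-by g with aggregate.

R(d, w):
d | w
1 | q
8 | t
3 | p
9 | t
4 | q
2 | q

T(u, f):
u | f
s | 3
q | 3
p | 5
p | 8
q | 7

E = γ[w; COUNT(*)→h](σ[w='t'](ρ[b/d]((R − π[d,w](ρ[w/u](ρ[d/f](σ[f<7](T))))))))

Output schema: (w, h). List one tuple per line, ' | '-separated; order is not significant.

Stepwise |·|:
  R → 6
  T → 5
  σ[f<7](T) → 3
  ρ[d/f](σ[f<7](T)) → 3
  ρ[w/u](ρ[d/f](σ[f<7](T))) → 3
  π[d,w](ρ[w/u](ρ[d/f](σ[f<7](T)))) → 3
  (R − π[d,w](ρ[w/u](ρ[d/f](σ[f<7](T))))) → 6
  ρ[b/d]((R − π[d,w](ρ[w/u](ρ[d/f](σ[f<7](T)))))) → 6
  σ[w='t'](ρ[b/d]((R − π[d,w](ρ[w/u](ρ[d/f](σ[f<7](T))))))) → 2
  γ[w; COUNT(*)→h](σ[w='t'](ρ[b/d]((R − π[d,w](ρ[w/u](ρ[d/f](σ[f<7](T)))))))) → 1

== RESULT ==
w | h
t | 2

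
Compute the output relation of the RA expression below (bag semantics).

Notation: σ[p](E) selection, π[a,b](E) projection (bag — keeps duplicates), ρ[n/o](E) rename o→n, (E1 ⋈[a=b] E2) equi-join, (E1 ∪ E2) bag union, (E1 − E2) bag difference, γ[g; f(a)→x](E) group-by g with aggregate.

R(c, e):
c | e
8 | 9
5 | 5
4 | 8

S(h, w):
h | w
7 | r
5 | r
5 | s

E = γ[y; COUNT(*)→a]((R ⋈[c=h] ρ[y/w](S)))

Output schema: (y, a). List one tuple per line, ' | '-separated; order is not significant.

Stepwise |·|:
  R → 3
  S → 3
  ρ[y/w](S) → 3
  (R ⋈[c=h] ρ[y/w](S)) → 2
  γ[y; COUNT(*)→a]((R ⋈[c=h] ρ[y/w](S))) → 2

== RESULT ==
y | a
r | 1
s | 1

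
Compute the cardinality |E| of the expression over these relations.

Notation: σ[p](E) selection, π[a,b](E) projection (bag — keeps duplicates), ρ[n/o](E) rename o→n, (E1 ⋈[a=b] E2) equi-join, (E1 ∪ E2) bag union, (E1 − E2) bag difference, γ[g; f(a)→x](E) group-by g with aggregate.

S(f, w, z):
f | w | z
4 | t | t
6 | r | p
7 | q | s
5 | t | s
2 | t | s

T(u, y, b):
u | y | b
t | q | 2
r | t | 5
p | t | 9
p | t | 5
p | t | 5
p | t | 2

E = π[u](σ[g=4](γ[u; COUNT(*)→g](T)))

Per-node cardinality:
  T → 6
  γ[u; COUNT(*)→g](T) → 3
  σ[g=4](γ[u; COUNT(*)→g](T)) → 1
  π[u](σ[g=4](γ[u; COUNT(*)→g](T))) → 1

|E| = 1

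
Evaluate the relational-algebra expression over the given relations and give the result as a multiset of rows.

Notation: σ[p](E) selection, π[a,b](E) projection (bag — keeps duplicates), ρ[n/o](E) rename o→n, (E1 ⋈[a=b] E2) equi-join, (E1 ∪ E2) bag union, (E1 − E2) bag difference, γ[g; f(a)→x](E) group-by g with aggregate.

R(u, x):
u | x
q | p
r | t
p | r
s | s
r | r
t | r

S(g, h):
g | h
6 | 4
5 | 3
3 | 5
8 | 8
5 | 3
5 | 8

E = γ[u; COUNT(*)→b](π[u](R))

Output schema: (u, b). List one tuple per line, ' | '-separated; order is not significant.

Stepwise |·|:
  R → 6
  π[u](R) → 6
  γ[u; COUNT(*)→b](π[u](R)) → 5

== RESULT ==
u | b
p | 1
q | 1
r | 2
s | 1
t | 1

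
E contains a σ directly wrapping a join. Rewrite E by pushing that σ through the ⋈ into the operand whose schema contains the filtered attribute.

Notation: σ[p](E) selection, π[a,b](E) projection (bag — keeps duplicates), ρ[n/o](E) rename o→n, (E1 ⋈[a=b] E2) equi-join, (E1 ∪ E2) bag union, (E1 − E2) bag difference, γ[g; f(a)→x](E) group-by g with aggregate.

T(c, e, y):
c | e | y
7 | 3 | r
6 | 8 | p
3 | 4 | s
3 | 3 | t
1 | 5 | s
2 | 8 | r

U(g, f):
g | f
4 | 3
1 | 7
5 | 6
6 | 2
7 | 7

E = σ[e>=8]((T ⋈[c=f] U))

σ filters on e, owned by the left side.
E' = (σ[e>=8](T) ⋈[c=f] U)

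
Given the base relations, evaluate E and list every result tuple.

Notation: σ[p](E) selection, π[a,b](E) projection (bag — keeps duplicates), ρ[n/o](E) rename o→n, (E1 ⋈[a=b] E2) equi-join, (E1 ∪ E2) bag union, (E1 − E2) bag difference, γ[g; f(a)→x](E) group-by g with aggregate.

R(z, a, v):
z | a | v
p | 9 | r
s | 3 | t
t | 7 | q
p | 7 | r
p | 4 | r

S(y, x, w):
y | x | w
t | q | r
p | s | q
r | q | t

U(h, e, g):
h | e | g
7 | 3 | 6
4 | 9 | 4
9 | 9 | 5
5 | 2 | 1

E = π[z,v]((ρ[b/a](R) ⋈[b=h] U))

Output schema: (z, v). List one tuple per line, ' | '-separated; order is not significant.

Per-node cardinality:
  R → 5
  ρ[b/a](R) → 5
  U → 4
  (ρ[b/a](R) ⋈[b=h] U) → 4
  π[z,v]((ρ[b/a](R) ⋈[b=h] U)) → 4

== RESULT ==
z | v
p | r
p | r
p | r
t | q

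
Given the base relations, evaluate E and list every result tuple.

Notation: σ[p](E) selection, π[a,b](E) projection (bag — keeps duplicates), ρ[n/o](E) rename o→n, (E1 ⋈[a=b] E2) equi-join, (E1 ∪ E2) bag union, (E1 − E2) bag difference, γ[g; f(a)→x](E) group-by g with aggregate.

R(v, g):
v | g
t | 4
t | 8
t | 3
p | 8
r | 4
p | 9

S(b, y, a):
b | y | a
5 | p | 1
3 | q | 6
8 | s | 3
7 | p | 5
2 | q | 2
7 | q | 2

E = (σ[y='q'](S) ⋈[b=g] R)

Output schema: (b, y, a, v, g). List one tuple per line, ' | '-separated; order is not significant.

Subexpression sizes:
  S → 6
  σ[y='q'](S) → 3
  R → 6
  (σ[y='q'](S) ⋈[b=g] R) → 1

== RESULT ==
b | y | a | v | g
3 | q | 6 | t | 3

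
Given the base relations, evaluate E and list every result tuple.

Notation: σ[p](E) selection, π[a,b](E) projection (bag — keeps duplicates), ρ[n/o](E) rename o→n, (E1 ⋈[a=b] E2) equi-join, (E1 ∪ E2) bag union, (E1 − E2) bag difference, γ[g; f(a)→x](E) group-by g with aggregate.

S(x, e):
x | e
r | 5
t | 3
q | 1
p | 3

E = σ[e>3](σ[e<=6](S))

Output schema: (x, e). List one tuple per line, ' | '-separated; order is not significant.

Row counts bottom-up:
  S → 4
  σ[e<=6](S) → 4
  σ[e>3](σ[e<=6](S)) → 1

== RESULT ==
x | e
r | 5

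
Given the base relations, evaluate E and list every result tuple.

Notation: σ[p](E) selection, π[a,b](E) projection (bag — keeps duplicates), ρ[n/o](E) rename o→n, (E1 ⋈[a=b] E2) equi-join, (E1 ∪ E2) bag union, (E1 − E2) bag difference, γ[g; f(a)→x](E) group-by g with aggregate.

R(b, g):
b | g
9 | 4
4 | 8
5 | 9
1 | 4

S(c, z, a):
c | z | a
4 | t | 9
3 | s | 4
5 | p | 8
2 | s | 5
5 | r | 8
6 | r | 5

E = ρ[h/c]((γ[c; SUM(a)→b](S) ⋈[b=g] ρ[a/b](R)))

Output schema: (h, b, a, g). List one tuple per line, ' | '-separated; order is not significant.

Row counts bottom-up:
  S → 6
  γ[c; SUM(a)→b](S) → 5
  R → 4
  ρ[a/b](R) → 4
  (γ[c; SUM(a)→b](S) ⋈[b=g] ρ[a/b](R)) → 3
  ρ[h/c]((γ[c; SUM(a)→b](S) ⋈[b=g] ρ[a/b](R))) → 3

== RESULT ==
h | b | a | g
3 | 4 | 1 | 4
3 | 4 | 9 | 4
4 | 9 | 5 | 9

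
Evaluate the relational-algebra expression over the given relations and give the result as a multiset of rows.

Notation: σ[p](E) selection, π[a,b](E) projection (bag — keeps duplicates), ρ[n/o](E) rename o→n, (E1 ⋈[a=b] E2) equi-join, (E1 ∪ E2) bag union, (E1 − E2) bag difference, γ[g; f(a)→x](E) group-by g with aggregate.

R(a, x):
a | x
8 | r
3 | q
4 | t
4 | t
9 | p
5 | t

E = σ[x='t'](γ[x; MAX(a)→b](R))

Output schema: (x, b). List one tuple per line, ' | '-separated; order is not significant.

Per-node cardinality:
  R → 6
  γ[x; MAX(a)→b](R) → 4
  σ[x='t'](γ[x; MAX(a)→b](R)) → 1

== RESULT ==
x | b
t | 5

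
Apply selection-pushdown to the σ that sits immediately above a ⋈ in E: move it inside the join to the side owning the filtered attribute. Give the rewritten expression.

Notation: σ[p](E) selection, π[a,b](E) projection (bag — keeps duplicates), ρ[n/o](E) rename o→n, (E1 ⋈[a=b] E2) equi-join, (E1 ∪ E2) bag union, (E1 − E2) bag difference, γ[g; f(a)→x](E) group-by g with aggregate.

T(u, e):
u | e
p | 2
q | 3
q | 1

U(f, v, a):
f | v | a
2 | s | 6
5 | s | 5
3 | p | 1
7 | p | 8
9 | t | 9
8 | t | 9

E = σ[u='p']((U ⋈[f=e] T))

σ filters on u, owned by the right side.
E' = (U ⋈[f=e] σ[u='p'](T))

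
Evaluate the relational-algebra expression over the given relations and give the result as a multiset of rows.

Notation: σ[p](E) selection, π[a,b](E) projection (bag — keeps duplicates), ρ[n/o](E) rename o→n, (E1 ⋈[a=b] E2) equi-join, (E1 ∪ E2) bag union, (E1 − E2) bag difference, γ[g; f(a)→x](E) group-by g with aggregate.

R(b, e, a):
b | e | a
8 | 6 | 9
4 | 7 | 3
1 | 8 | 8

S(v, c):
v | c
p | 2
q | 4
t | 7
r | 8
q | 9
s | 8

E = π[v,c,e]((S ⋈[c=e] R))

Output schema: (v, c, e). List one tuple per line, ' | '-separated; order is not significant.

Stepwise |·|:
  S → 6
  R → 3
  (S ⋈[c=e] R) → 3
  π[v,c,e]((S ⋈[c=e] R)) → 3

== RESULT ==
v | c | e
r | 8 | 8
s | 8 | 8
t | 7 | 7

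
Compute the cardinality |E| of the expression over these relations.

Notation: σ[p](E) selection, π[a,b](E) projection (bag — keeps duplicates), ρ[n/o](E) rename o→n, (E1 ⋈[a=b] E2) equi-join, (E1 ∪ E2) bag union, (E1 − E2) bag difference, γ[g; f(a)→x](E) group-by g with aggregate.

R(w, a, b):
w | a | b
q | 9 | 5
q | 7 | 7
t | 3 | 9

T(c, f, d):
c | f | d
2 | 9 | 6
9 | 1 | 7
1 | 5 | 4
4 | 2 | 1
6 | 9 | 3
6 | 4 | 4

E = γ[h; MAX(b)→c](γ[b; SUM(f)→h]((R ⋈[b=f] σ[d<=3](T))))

Subexpression sizes:
  R → 3
  T → 6
  σ[d<=3](T) → 2
  (R ⋈[b=f] σ[d<=3](T)) → 1
  γ[b; SUM(f)→h]((R ⋈[b=f] σ[d<=3](T))) → 1
  γ[h; MAX(b)→c](γ[b; SUM(f)→h]((R ⋈[b=f] σ[d<=3](T)))) → 1

|E| = 1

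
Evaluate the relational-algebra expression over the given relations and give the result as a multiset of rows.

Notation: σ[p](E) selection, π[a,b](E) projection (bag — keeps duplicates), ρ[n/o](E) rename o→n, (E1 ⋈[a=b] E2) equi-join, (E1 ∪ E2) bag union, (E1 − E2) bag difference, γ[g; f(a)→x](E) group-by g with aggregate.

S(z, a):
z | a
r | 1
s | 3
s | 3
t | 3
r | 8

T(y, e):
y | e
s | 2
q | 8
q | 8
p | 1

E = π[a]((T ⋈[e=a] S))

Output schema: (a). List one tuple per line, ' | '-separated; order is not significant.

Subexpression sizes:
  T → 4
  S → 5
  (T ⋈[e=a] S) → 3
  π[a]((T ⋈[e=a] S)) → 3

== RESULT ==
a
1
8
8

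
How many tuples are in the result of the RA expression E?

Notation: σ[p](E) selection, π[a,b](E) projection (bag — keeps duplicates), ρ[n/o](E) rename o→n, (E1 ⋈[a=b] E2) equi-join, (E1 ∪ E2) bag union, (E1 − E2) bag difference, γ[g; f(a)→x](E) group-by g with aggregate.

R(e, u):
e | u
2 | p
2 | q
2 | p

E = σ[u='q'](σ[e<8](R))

Row counts bottom-up:
  R → 3
  σ[e<8](R) → 3
  σ[u='q'](σ[e<8](R)) → 1

|E| = 1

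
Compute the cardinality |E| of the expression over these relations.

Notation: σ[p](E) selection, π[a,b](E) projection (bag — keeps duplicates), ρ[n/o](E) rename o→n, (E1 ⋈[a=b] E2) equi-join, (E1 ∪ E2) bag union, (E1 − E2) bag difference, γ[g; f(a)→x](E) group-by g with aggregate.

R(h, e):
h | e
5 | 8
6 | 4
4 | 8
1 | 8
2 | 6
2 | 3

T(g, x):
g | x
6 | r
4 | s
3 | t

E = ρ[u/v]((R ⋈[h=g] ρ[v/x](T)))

Stepwise |·|:
  R → 6
  T → 3
  ρ[v/x](T) → 3
  (R ⋈[h=g] ρ[v/x](T)) → 2
  ρ[u/v]((R ⋈[h=g] ρ[v/x](T))) → 2

|E| = 2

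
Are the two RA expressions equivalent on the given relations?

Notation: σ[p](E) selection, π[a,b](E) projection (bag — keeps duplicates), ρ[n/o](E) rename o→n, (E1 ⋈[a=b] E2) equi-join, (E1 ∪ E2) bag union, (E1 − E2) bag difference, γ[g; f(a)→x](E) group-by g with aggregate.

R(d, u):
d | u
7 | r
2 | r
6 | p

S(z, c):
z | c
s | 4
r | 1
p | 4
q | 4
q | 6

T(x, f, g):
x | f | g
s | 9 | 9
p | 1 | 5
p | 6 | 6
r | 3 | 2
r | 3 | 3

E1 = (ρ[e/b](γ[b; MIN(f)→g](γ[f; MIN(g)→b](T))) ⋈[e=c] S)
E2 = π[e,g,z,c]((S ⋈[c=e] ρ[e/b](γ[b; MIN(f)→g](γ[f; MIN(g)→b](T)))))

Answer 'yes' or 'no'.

E1 stepwise |·|:
  T → 5
  γ[f; MIN(g)→b](T) → 4
  γ[b; MIN(f)→g](γ[f; MIN(g)→b](T)) → 4
  ρ[e/b](γ[b; MIN(f)→g](γ[f; MIN(g)→b](T))) → 4
  S → 5
  (ρ[e/b](γ[b; MIN(f)→g](γ[f; MIN(g)→b](T))) ⋈[e=c] S) → 1
E2 stepwise |·|:
  S → 5
  T → 5
  γ[f; MIN(g)→b](T) → 4
  γ[b; MIN(f)→g](γ[f; MIN(g)→b](T)) → 4
  ρ[e/b](γ[b; MIN(f)→g](γ[f; MIN(g)→b](T))) → 4
  (S ⋈[c=e] ρ[e/b](γ[b; MIN(f)→g](γ[f; MIN(g)→b](T)))) → 1
  π[e,g,z,c]((S ⋈[c=e] ρ[e/b](γ[b; MIN(f)→g](γ[f; MIN(g)→b](T))))) → 1

E1 and E2 produce the same multiset:
e | g | z | c
6 | 6 | q | 6

yes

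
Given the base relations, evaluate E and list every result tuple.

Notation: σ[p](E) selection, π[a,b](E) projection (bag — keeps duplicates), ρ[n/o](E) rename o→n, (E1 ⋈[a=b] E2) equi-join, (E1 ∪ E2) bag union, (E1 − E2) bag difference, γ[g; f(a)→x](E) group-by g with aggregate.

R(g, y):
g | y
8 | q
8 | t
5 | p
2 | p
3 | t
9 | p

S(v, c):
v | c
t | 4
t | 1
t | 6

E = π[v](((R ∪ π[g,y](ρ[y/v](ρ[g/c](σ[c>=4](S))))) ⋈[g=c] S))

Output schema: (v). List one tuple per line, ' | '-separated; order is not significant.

Per-node cardinality:
  R → 6
  S → 3
  σ[c>=4](S) → 2
  ρ[g/c](σ[c>=4](S)) → 2
  ρ[y/v](ρ[g/c](σ[c>=4](S))) → 2
  π[g,y](ρ[y/v](ρ[g/c](σ[c>=4](S)))) → 2
  (R ∪ π[g,y](ρ[y/v](ρ[g/c](σ[c>=4](S))))) → 8
  S → 3
  ((R ∪ π[g,y](ρ[y/v](ρ[g/c](σ[c>=4](S))))) ⋈[g=c] S) → 2
  π[v](((R ∪ π[g,y](ρ[y/v](ρ[g/c](σ[c>=4](S))))) ⋈[g=c] S)) → 2

== RESULT ==
v
t
t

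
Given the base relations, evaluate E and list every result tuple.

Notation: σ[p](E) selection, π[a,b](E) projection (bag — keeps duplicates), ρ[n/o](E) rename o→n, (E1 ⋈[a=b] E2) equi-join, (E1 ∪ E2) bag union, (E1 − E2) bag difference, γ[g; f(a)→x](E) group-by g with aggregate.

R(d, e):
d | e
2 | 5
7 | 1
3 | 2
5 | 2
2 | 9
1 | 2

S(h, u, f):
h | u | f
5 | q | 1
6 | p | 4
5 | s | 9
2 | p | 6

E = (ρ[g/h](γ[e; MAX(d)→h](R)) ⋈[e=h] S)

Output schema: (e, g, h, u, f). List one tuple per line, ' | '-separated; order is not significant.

Per-node cardinality:
  R → 6
  γ[e; MAX(d)→h](R) → 4
  ρ[g/h](γ[e; MAX(d)→h](R)) → 4
  S → 4
  (ρ[g/h](γ[e; MAX(d)→h](R)) ⋈[e=h] S) → 3

== RESULT ==
e | g | h | u | f
2 | 5 | 2 | p | 6
5 | 2 | 5 | q | 1
5 | 2 | 5 | s | 9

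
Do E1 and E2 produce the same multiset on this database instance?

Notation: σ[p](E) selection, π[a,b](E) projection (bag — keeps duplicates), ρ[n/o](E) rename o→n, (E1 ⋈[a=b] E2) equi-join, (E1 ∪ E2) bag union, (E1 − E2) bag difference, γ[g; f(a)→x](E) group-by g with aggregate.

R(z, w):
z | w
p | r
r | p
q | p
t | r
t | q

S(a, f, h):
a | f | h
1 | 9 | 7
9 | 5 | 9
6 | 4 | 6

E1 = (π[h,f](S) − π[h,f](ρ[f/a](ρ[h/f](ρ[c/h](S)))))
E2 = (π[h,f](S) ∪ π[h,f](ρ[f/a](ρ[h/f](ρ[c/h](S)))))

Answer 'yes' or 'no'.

E1 per-node cardinality:
  S → 3
  π[h,f](S) → 3
  S → 3
  ρ[c/h](S) → 3
  ρ[h/f](ρ[c/h](S)) → 3
  ρ[f/a](ρ[h/f](ρ[c/h](S))) → 3
  π[h,f](ρ[f/a](ρ[h/f](ρ[c/h](S)))) → 3
  (π[h,f](S) − π[h,f](ρ[f/a](ρ[h/f](ρ[c/h](S))))) → 3
E2 per-node cardinality:
  S → 3
  π[h,f](S) → 3
  S → 3
  ρ[c/h](S) → 3
  ρ[h/f](ρ[c/h](S)) → 3
  ρ[f/a](ρ[h/f](ρ[c/h](S))) → 3
  π[h,f](ρ[f/a](ρ[h/f](ρ[c/h](S)))) → 3
  (π[h,f](S) ∪ π[h,f](ρ[f/a](ρ[h/f](ρ[c/h](S))))) → 6

E1 result:
h | f
6 | 4
7 | 9
9 | 5
E2 result:
h | f
4 | 6
5 | 9
6 | 4
7 | 9
9 | 1
9 | 5
Witness: (4, 6) appears 0× in E1 but 1× in E2.

no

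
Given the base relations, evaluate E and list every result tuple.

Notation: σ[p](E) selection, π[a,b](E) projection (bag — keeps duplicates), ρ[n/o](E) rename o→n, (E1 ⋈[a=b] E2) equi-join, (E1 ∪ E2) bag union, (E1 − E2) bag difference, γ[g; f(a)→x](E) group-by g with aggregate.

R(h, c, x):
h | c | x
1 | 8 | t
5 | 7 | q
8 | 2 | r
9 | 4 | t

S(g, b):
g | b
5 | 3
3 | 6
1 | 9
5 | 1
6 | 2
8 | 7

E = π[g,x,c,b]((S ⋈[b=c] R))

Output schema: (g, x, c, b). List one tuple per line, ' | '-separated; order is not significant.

Per-node cardinality:
  S → 6
  R → 4
  (S ⋈[b=c] R) → 2
  π[g,x,c,b]((S ⋈[b=c] R)) → 2

== RESULT ==
g | x | c | b
6 | r | 2 | 2
8 | q | 7 | 7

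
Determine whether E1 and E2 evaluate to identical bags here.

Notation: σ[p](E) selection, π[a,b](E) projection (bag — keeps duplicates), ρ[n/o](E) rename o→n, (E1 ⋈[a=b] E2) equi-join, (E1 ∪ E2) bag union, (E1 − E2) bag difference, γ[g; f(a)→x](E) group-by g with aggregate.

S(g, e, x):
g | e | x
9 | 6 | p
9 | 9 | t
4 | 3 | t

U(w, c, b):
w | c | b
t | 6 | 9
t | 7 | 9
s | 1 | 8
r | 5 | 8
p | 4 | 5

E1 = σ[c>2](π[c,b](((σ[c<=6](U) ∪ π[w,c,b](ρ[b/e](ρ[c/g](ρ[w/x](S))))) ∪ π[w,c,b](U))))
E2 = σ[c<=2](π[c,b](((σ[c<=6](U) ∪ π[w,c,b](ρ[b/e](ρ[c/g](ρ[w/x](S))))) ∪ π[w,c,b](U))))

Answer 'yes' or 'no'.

E1 row counts bottom-up:
  U → 5
  σ[c<=6](U) → 4
  S → 3
  ρ[w/x](S) → 3
  ρ[c/g](ρ[w/x](S)) → 3
  ρ[b/e](ρ[c/g](ρ[w/x](S))) → 3
  π[w,c,b](ρ[b/e](ρ[c/g](ρ[w/x](S)))) → 3
  (σ[c<=6](U) ∪ π[w,c,b](ρ[b/e](ρ[c/g](ρ[w/x](S))))) → 7
  U → 5
  π[w,c,b](U) → 5
  ((σ[c<=6](U) ∪ π[w,c,b](ρ[b/e](ρ[c/g](ρ[w/x](S))))) ∪ π[w,c,b](U)) → 12
  π[c,b](((σ[c<=6](U) ∪ π[w,c,b](ρ[b/e](ρ[c/g](ρ[w/x](S))))) ∪ π[w,c,b](U))) → 12
  σ[c>2](π[c,b](((σ[c<=6](U) ∪ π[w,c,b](ρ[b/e](ρ[c/g](ρ[w/x](S))))) ∪ π[w,c,b](U)))) → 10
E2 row counts bottom-up:
  U → 5
  σ[c<=6](U) → 4
  S → 3
  ρ[w/x](S) → 3
  ρ[c/g](ρ[w/x](S)) → 3
  ρ[b/e](ρ[c/g](ρ[w/x](S))) → 3
  π[w,c,b](ρ[b/e](ρ[c/g](ρ[w/x](S)))) → 3
  (σ[c<=6](U) ∪ π[w,c,b](ρ[b/e](ρ[c/g](ρ[w/x](S))))) → 7
  U → 5
  π[w,c,b](U) → 5
  ((σ[c<=6](U) ∪ π[w,c,b](ρ[b/e](ρ[c/g](ρ[w/x](S))))) ∪ π[w,c,b](U)) → 12
  π[c,b](((σ[c<=6](U) ∪ π[w,c,b](ρ[b/e](ρ[c/g](ρ[w/x](S))))) ∪ π[w,c,b](U))) → 12
  σ[c<=2](π[c,b](((σ[c<=6](U) ∪ π[w,c,b](ρ[b/e](ρ[c/g](ρ[w/x](S))))) ∪ π[w,c,b](U)))) → 2

E1 result:
c | b
4 | 3
4 | 5
4 | 5
5 | 8
5 | 8
6 | 9
6 | 9
7 | 9
9 | 6
9 | 9
E2 result:
c | b
1 | 8
1 | 8
Witness: (4, 3) appears 1× in E1 but 0× in E2.

no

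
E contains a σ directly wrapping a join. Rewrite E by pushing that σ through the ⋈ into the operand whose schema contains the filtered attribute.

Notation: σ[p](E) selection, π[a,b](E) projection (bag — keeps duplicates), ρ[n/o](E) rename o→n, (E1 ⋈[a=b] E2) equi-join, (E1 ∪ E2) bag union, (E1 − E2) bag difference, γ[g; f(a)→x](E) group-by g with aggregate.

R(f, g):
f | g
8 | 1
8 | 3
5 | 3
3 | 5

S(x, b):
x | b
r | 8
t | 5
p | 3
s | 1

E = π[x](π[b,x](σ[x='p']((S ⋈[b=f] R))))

σ filters on x, owned by the left side.
E' = π[x](π[b,x]((σ[x='p'](S) ⋈[b=f] R)))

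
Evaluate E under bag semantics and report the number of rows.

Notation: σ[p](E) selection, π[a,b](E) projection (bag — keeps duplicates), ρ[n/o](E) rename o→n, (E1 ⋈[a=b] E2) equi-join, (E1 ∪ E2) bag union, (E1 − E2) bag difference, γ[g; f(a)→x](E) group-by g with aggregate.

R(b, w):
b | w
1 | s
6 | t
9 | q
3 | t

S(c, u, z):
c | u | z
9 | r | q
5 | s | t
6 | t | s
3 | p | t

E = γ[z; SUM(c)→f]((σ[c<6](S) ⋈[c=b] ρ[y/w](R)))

Stepwise |·|:
  S → 4
  σ[c<6](S) → 2
  R → 4
  ρ[y/w](R) → 4
  (σ[c<6](S) ⋈[c=b] ρ[y/w](R)) → 1
  γ[z; SUM(c)→f]((σ[c<6](S) ⋈[c=b] ρ[y/w](R))) → 1

|E| = 1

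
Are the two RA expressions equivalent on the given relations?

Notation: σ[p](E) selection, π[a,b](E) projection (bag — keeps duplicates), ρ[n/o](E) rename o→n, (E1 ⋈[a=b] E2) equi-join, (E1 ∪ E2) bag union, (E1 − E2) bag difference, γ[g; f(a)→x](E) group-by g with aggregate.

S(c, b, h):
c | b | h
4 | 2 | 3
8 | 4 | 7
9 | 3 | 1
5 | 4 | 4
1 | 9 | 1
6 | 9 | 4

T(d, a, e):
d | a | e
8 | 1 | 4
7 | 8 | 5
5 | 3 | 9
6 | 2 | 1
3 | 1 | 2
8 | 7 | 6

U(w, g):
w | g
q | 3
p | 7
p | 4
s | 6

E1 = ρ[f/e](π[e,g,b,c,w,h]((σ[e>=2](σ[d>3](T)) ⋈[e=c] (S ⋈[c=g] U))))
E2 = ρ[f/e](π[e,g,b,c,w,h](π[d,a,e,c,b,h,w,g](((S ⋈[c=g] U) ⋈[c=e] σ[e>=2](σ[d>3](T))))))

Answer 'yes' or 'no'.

E1 row counts bottom-up:
  T → 6
  σ[d>3](T) → 5
  σ[e>=2](σ[d>3](T)) → 4
  S → 6
  U → 4
  (S ⋈[c=g] U) → 2
  (σ[e>=2](σ[d>3](T)) ⋈[e=c] (S ⋈[c=g] U)) → 2
  π[e,g,b,c,w,h]((σ[e>=2](σ[d>3](T)) ⋈[e=c] (S ⋈[c=g] U))) → 2
  ρ[f/e](π[e,g,b,c,w,h]((σ[e>=2](σ[d>3](T)) ⋈[e=c] (S ⋈[c=g] U)))) → 2
E2 row counts bottom-up:
  S → 6
  U → 4
  (S ⋈[c=g] U) → 2
  T → 6
  σ[d>3](T) → 5
  σ[e>=2](σ[d>3](T)) → 4
  ((S ⋈[c=g] U) ⋈[c=e] σ[e>=2](σ[d>3](T))) → 2
  π[d,a,e,c,b,h,w,g](((S ⋈[c=g] U) ⋈[c=e] σ[e>=2](σ[d>3](T)))) → 2
  π[e,g,b,c,w,h](π[d,a,e,c,b,h,w,g](((S ⋈[c=g] U) ⋈[c=e] σ[e>=2](σ[d>3](T))))) → 2
  ρ[f/e](π[e,g,b,c,w,h](π[d,a,e,c,b,h,w,g](((S ⋈[c=g] U) ⋈[c=e] σ[e>=2](σ[d>3](T)))))) → 2

E1 and E2 produce the same multiset:
f | g | b | c | w | h
4 | 4 | 2 | 4 | p | 3
6 | 6 | 9 | 6 | s | 4

yes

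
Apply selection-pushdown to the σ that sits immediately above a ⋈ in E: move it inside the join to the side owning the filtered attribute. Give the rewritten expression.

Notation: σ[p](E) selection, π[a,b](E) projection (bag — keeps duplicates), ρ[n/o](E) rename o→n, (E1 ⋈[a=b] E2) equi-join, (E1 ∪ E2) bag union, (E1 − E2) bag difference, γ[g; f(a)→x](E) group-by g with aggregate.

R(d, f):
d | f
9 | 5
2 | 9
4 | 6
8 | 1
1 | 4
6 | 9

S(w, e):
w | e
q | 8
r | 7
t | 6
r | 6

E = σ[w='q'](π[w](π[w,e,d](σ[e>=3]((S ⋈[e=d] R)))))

σ filters on e, owned by the left side.
E' = σ[w='q'](π[w](π[w,e,d]((σ[e>=3](S) ⋈[e=d] R))))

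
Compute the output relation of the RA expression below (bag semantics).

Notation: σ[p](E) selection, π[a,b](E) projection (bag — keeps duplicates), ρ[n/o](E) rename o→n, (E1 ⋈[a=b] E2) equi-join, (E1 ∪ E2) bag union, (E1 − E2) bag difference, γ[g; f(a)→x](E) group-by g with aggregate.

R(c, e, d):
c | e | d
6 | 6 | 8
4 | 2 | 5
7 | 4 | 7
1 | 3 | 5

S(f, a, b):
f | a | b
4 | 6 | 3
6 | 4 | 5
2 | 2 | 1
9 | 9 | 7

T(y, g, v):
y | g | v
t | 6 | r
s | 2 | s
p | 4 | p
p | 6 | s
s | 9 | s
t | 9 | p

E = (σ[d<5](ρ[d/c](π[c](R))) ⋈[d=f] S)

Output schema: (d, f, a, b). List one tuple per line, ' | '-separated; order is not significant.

Row counts bottom-up:
  R → 4
  π[c](R) → 4
  ρ[d/c](π[c](R)) → 4
  σ[d<5](ρ[d/c](π[c](R))) → 2
  S → 4
  (σ[d<5](ρ[d/c](π[c](R))) ⋈[d=f] S) → 1

== RESULT ==
d | f | a | b
4 | 4 | 6 | 3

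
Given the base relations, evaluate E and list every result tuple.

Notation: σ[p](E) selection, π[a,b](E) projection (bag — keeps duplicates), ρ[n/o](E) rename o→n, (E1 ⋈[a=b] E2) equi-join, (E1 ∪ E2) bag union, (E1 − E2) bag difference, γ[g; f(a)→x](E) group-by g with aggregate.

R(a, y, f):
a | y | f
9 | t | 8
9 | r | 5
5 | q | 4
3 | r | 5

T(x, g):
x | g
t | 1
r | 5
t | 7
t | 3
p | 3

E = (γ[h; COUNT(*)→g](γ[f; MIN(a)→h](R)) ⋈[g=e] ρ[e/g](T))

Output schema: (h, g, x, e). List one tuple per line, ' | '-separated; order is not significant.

Row counts bottom-up:
  R → 4
  γ[f; MIN(a)→h](R) → 3
  γ[h; COUNT(*)→g](γ[f; MIN(a)→h](R)) → 3
  T → 5
  ρ[e/g](T) → 5
  (γ[h; COUNT(*)→g](γ[f; MIN(a)→h](R)) ⋈[g=e] ρ[e/g](T)) → 3

== RESULT ==
h | g | x | e
3 | 1 | t | 1
5 | 1 | t | 1
9 | 1 | t | 1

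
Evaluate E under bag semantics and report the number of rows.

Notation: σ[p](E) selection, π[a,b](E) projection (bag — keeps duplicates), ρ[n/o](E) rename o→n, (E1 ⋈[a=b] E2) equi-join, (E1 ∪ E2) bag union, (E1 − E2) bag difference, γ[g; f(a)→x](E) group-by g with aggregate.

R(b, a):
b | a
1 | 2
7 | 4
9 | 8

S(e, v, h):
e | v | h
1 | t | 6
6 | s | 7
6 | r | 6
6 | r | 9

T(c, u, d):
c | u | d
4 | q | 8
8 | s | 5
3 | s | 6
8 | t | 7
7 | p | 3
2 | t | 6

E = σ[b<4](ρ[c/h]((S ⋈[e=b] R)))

Per-node cardinality:
  S → 4
  R → 3
  (S ⋈[e=b] R) → 1
  ρ[c/h]((S ⋈[e=b] R)) → 1
  σ[b<4](ρ[c/h]((S ⋈[e=b] R))) → 1

|E| = 1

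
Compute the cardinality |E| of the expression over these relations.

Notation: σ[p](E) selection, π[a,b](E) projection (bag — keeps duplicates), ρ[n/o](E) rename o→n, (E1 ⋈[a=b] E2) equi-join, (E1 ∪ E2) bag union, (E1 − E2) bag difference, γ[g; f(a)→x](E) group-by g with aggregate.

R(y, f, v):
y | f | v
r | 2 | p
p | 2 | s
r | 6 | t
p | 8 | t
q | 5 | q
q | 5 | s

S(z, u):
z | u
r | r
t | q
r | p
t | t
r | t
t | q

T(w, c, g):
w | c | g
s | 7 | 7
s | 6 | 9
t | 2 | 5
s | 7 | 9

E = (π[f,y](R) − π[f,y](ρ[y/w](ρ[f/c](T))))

Row counts bottom-up:
  R → 6
  π[f,y](R) → 6
  T → 4
  ρ[f/c](T) → 4
  ρ[y/w](ρ[f/c](T)) → 4
  π[f,y](ρ[y/w](ρ[f/c](T))) → 4
  (π[f,y](R) − π[f,y](ρ[y/w](ρ[f/c](T)))) → 6

|E| = 6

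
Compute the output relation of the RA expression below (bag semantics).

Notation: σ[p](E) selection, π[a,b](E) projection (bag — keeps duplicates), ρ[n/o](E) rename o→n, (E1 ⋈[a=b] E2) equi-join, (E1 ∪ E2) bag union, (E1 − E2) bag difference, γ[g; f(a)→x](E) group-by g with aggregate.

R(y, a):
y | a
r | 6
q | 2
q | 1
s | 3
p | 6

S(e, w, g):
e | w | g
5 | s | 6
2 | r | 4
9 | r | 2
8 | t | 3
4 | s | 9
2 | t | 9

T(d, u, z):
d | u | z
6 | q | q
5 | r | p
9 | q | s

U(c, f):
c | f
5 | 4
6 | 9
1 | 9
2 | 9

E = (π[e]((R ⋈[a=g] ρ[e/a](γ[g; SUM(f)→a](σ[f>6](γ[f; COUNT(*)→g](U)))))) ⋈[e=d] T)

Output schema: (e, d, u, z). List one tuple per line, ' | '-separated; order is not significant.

Subexpression sizes:
  R → 5
  U → 4
  γ[f; COUNT(*)→g](U) → 2
  σ[f>6](γ[f; COUNT(*)→g](U)) → 1
  γ[g; SUM(f)→a](σ[f>6](γ[f; COUNT(*)→g](U))) → 1
  ρ[e/a](γ[g; SUM(f)→a](σ[f>6](γ[f; COUNT(*)→g](U)))) → 1
  (R ⋈[a=g] ρ[e/a](γ[g; SUM(f)→a](σ[f>6](γ[f; COUNT(*)→g](U))))) → 1
  π[e]((R ⋈[a=g] ρ[e/a](γ[g; SUM(f)→a](σ[f>6](γ[f; COUNT(*)→g](U)))))) → 1
  T → 3
  (π[e]((R ⋈[a=g] ρ[e/a](γ[g; SUM(f)→a](σ[f>6](γ[f; COUNT(*)→g](U)))))) ⋈[e=d] T) → 1

== RESULT ==
e | d | u | z
9 | 9 | q | s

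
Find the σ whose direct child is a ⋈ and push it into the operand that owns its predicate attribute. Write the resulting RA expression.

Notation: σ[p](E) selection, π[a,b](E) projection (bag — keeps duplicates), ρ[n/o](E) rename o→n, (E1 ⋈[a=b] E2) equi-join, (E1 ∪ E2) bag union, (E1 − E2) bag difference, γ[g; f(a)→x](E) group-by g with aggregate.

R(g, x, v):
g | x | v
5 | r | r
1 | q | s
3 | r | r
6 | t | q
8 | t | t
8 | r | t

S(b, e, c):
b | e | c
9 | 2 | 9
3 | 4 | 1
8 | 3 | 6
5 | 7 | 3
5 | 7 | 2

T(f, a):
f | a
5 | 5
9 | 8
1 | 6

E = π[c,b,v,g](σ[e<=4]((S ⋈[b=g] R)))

σ filters on e, owned by the left side.
E' = π[c,b,v,g]((σ[e<=4](S) ⋈[b=g] R))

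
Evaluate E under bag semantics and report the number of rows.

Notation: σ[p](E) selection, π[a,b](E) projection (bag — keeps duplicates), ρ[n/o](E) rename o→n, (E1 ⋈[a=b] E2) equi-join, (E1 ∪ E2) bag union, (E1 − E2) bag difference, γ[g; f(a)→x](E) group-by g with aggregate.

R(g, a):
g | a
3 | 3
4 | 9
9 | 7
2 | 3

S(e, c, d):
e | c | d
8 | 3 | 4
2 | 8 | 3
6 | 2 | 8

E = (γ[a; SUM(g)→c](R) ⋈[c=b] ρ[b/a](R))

Per-node cardinality:
  R → 4
  γ[a; SUM(g)→c](R) → 3
  R → 4
  ρ[b/a](R) → 4
  (γ[a; SUM(g)→c](R) ⋈[c=b] ρ[b/a](R)) → 1

|E| = 1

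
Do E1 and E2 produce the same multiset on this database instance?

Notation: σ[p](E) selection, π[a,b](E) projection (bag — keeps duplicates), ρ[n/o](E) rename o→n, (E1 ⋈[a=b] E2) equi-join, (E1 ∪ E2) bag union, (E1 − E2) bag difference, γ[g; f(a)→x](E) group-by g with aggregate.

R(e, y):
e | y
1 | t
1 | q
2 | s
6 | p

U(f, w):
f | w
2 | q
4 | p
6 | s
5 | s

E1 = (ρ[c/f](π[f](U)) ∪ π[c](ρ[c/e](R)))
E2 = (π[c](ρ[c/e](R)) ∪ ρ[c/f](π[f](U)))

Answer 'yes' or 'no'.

E1 per-node cardinality:
  U → 4
  π[f](U) → 4
  ρ[c/f](π[f](U)) → 4
  R → 4
  ρ[c/e](R) → 4
  π[c](ρ[c/e](R)) → 4
  (ρ[c/f](π[f](U)) ∪ π[c](ρ[c/e](R))) → 8
E2 per-node cardinality:
  R → 4
  ρ[c/e](R) → 4
  π[c](ρ[c/e](R)) → 4
  U → 4
  π[f](U) → 4
  ρ[c/f](π[f](U)) → 4
  (π[c](ρ[c/e](R)) ∪ ρ[c/f](π[f](U))) → 8

E1 and E2 produce the same multiset:
c
1
1
2
2
4
5
6
6

yes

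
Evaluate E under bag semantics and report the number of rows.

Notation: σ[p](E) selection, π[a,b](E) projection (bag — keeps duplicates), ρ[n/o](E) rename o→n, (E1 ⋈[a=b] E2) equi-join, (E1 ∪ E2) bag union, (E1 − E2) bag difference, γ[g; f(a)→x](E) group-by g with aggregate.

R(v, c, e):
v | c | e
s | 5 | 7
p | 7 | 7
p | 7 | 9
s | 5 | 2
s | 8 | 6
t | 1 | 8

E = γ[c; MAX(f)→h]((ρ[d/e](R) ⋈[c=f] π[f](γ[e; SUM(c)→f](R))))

Stepwise |·|:
  R → 6
  ρ[d/e](R) → 6
  R → 6
  γ[e; SUM(c)→f](R) → 5
  π[f](γ[e; SUM(c)→f](R)) → 5
  (ρ[d/e](R) ⋈[c=f] π[f](γ[e; SUM(c)→f](R))) → 6
  γ[c; MAX(f)→h]((ρ[d/e](R) ⋈[c=f] π[f](γ[e; SUM(c)→f](R)))) → 4

|E| = 4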